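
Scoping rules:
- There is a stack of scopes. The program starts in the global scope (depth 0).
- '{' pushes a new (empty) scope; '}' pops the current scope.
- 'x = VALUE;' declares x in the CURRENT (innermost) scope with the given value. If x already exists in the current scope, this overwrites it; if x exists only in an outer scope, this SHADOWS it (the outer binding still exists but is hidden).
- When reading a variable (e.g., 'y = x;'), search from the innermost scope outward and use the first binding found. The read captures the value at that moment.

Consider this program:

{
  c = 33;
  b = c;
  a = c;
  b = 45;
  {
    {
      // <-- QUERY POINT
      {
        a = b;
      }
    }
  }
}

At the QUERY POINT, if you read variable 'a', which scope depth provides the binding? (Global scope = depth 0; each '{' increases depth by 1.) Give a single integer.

Step 1: enter scope (depth=1)
Step 2: declare c=33 at depth 1
Step 3: declare b=(read c)=33 at depth 1
Step 4: declare a=(read c)=33 at depth 1
Step 5: declare b=45 at depth 1
Step 6: enter scope (depth=2)
Step 7: enter scope (depth=3)
Visible at query point: a=33 b=45 c=33

Answer: 1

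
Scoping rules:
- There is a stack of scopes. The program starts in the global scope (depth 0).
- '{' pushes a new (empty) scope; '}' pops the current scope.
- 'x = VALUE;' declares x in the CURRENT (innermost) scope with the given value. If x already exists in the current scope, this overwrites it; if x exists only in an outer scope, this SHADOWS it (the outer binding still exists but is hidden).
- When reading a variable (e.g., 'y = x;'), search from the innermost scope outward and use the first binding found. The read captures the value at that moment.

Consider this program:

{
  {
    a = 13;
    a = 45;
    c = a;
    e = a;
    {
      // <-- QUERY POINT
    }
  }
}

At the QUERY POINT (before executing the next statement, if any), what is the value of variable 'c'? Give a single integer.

Step 1: enter scope (depth=1)
Step 2: enter scope (depth=2)
Step 3: declare a=13 at depth 2
Step 4: declare a=45 at depth 2
Step 5: declare c=(read a)=45 at depth 2
Step 6: declare e=(read a)=45 at depth 2
Step 7: enter scope (depth=3)
Visible at query point: a=45 c=45 e=45

Answer: 45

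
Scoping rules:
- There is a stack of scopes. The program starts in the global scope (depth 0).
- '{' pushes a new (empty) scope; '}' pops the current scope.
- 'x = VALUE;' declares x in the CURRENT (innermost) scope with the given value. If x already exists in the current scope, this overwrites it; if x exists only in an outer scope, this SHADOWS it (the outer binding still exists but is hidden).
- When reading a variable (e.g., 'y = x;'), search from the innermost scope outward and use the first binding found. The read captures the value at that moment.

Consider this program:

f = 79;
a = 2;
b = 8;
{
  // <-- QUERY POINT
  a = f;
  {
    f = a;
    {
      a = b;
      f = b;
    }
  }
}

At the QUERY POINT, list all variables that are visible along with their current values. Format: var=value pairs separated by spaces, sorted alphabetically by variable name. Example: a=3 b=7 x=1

Step 1: declare f=79 at depth 0
Step 2: declare a=2 at depth 0
Step 3: declare b=8 at depth 0
Step 4: enter scope (depth=1)
Visible at query point: a=2 b=8 f=79

Answer: a=2 b=8 f=79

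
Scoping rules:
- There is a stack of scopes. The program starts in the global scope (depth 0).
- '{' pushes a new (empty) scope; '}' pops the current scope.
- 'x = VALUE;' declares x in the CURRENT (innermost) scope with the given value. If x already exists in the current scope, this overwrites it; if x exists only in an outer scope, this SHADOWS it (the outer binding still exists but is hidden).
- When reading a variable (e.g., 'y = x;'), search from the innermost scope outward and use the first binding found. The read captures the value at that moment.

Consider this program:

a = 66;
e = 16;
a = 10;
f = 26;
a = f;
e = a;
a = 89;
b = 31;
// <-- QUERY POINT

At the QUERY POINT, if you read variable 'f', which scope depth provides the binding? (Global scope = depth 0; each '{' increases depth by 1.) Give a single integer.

Step 1: declare a=66 at depth 0
Step 2: declare e=16 at depth 0
Step 3: declare a=10 at depth 0
Step 4: declare f=26 at depth 0
Step 5: declare a=(read f)=26 at depth 0
Step 6: declare e=(read a)=26 at depth 0
Step 7: declare a=89 at depth 0
Step 8: declare b=31 at depth 0
Visible at query point: a=89 b=31 e=26 f=26

Answer: 0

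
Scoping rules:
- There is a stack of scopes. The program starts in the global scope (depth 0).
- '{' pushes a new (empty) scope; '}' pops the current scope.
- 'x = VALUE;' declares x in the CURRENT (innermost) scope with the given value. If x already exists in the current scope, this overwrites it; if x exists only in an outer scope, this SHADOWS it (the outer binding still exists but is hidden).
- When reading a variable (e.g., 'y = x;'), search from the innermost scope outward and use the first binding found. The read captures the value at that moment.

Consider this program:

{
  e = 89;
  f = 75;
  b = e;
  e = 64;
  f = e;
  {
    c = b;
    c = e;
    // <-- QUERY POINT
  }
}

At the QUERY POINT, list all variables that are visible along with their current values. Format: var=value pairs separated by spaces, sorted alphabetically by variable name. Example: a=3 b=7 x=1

Step 1: enter scope (depth=1)
Step 2: declare e=89 at depth 1
Step 3: declare f=75 at depth 1
Step 4: declare b=(read e)=89 at depth 1
Step 5: declare e=64 at depth 1
Step 6: declare f=(read e)=64 at depth 1
Step 7: enter scope (depth=2)
Step 8: declare c=(read b)=89 at depth 2
Step 9: declare c=(read e)=64 at depth 2
Visible at query point: b=89 c=64 e=64 f=64

Answer: b=89 c=64 e=64 f=64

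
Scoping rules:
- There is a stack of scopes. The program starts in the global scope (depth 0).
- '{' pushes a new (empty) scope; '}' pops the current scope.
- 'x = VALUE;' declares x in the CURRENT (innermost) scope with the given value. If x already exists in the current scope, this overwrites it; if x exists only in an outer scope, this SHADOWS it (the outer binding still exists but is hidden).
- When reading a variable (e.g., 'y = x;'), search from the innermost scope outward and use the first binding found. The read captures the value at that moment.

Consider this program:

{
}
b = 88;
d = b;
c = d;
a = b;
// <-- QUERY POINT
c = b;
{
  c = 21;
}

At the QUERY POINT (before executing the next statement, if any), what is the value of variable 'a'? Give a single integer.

Answer: 88

Derivation:
Step 1: enter scope (depth=1)
Step 2: exit scope (depth=0)
Step 3: declare b=88 at depth 0
Step 4: declare d=(read b)=88 at depth 0
Step 5: declare c=(read d)=88 at depth 0
Step 6: declare a=(read b)=88 at depth 0
Visible at query point: a=88 b=88 c=88 d=88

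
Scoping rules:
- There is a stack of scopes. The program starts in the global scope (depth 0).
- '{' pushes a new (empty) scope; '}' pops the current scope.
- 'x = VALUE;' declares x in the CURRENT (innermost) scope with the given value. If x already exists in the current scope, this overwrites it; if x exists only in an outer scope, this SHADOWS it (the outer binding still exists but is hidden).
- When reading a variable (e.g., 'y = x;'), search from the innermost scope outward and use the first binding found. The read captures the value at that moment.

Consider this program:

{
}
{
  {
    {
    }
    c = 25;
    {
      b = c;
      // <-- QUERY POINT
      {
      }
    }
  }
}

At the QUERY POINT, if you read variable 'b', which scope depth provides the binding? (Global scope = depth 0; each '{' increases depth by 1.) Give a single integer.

Answer: 3

Derivation:
Step 1: enter scope (depth=1)
Step 2: exit scope (depth=0)
Step 3: enter scope (depth=1)
Step 4: enter scope (depth=2)
Step 5: enter scope (depth=3)
Step 6: exit scope (depth=2)
Step 7: declare c=25 at depth 2
Step 8: enter scope (depth=3)
Step 9: declare b=(read c)=25 at depth 3
Visible at query point: b=25 c=25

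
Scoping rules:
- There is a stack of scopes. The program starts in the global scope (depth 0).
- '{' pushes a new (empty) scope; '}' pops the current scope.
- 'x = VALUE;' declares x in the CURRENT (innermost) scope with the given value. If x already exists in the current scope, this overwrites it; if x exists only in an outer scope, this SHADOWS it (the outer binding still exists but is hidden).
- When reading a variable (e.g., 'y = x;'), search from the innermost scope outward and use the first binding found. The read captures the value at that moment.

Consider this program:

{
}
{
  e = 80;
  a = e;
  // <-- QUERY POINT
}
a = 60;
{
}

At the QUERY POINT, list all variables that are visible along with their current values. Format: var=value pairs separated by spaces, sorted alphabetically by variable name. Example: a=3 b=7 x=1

Step 1: enter scope (depth=1)
Step 2: exit scope (depth=0)
Step 3: enter scope (depth=1)
Step 4: declare e=80 at depth 1
Step 5: declare a=(read e)=80 at depth 1
Visible at query point: a=80 e=80

Answer: a=80 e=80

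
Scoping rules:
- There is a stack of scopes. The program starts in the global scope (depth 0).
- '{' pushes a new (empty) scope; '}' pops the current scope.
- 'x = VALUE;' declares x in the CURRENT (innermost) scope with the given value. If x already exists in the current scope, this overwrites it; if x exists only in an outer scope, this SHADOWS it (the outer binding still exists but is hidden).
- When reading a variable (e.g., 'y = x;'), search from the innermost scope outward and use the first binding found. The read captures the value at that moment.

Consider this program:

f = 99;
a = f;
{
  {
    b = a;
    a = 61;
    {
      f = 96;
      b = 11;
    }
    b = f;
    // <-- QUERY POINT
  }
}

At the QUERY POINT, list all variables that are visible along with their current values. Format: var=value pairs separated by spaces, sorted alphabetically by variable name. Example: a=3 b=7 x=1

Step 1: declare f=99 at depth 0
Step 2: declare a=(read f)=99 at depth 0
Step 3: enter scope (depth=1)
Step 4: enter scope (depth=2)
Step 5: declare b=(read a)=99 at depth 2
Step 6: declare a=61 at depth 2
Step 7: enter scope (depth=3)
Step 8: declare f=96 at depth 3
Step 9: declare b=11 at depth 3
Step 10: exit scope (depth=2)
Step 11: declare b=(read f)=99 at depth 2
Visible at query point: a=61 b=99 f=99

Answer: a=61 b=99 f=99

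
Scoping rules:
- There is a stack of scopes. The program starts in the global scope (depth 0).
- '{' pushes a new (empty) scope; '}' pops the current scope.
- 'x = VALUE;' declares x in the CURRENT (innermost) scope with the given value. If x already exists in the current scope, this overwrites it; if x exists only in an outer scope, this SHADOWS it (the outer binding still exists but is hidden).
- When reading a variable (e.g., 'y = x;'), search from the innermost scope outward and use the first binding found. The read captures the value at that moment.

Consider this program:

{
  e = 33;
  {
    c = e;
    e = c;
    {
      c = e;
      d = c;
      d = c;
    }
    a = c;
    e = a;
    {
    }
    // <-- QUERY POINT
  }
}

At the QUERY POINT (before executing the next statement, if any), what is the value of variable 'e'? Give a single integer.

Answer: 33

Derivation:
Step 1: enter scope (depth=1)
Step 2: declare e=33 at depth 1
Step 3: enter scope (depth=2)
Step 4: declare c=(read e)=33 at depth 2
Step 5: declare e=(read c)=33 at depth 2
Step 6: enter scope (depth=3)
Step 7: declare c=(read e)=33 at depth 3
Step 8: declare d=(read c)=33 at depth 3
Step 9: declare d=(read c)=33 at depth 3
Step 10: exit scope (depth=2)
Step 11: declare a=(read c)=33 at depth 2
Step 12: declare e=(read a)=33 at depth 2
Step 13: enter scope (depth=3)
Step 14: exit scope (depth=2)
Visible at query point: a=33 c=33 e=33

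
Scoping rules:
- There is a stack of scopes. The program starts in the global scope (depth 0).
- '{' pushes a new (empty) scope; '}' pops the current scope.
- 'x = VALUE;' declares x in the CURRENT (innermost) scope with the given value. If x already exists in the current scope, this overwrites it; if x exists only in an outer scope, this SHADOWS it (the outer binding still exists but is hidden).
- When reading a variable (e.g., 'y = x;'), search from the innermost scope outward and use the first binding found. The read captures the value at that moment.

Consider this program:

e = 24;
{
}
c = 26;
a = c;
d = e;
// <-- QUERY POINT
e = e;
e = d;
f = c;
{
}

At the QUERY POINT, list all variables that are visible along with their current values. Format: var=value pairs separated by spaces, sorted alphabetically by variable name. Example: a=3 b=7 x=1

Answer: a=26 c=26 d=24 e=24

Derivation:
Step 1: declare e=24 at depth 0
Step 2: enter scope (depth=1)
Step 3: exit scope (depth=0)
Step 4: declare c=26 at depth 0
Step 5: declare a=(read c)=26 at depth 0
Step 6: declare d=(read e)=24 at depth 0
Visible at query point: a=26 c=26 d=24 e=24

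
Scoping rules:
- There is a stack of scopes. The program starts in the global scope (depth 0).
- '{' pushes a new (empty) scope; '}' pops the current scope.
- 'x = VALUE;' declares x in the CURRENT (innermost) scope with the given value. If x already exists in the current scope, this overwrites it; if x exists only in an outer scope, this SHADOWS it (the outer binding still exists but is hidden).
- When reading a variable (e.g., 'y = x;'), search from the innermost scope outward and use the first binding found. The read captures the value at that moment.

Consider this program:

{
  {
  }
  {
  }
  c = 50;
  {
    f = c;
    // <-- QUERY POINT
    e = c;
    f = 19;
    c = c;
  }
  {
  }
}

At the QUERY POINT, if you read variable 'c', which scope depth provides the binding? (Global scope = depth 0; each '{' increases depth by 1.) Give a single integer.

Step 1: enter scope (depth=1)
Step 2: enter scope (depth=2)
Step 3: exit scope (depth=1)
Step 4: enter scope (depth=2)
Step 5: exit scope (depth=1)
Step 6: declare c=50 at depth 1
Step 7: enter scope (depth=2)
Step 8: declare f=(read c)=50 at depth 2
Visible at query point: c=50 f=50

Answer: 1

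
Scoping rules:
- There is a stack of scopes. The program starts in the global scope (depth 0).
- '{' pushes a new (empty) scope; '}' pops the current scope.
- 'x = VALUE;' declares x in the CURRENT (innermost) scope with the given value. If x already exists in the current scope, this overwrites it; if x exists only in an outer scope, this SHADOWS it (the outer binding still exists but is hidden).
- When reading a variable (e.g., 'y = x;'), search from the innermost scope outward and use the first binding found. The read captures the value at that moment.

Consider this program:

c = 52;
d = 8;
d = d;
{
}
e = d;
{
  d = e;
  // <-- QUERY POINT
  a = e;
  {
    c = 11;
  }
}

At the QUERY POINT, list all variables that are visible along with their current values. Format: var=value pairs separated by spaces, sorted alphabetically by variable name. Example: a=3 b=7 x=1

Step 1: declare c=52 at depth 0
Step 2: declare d=8 at depth 0
Step 3: declare d=(read d)=8 at depth 0
Step 4: enter scope (depth=1)
Step 5: exit scope (depth=0)
Step 6: declare e=(read d)=8 at depth 0
Step 7: enter scope (depth=1)
Step 8: declare d=(read e)=8 at depth 1
Visible at query point: c=52 d=8 e=8

Answer: c=52 d=8 e=8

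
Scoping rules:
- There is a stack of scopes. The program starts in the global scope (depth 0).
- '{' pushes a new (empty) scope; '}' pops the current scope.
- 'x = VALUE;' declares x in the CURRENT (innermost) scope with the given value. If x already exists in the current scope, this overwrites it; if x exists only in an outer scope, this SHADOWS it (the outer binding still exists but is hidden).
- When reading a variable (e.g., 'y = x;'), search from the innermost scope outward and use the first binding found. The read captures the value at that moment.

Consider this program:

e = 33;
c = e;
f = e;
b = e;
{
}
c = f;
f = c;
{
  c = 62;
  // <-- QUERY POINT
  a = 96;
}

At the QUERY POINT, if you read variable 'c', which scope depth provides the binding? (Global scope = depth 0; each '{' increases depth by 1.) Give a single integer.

Answer: 1

Derivation:
Step 1: declare e=33 at depth 0
Step 2: declare c=(read e)=33 at depth 0
Step 3: declare f=(read e)=33 at depth 0
Step 4: declare b=(read e)=33 at depth 0
Step 5: enter scope (depth=1)
Step 6: exit scope (depth=0)
Step 7: declare c=(read f)=33 at depth 0
Step 8: declare f=(read c)=33 at depth 0
Step 9: enter scope (depth=1)
Step 10: declare c=62 at depth 1
Visible at query point: b=33 c=62 e=33 f=33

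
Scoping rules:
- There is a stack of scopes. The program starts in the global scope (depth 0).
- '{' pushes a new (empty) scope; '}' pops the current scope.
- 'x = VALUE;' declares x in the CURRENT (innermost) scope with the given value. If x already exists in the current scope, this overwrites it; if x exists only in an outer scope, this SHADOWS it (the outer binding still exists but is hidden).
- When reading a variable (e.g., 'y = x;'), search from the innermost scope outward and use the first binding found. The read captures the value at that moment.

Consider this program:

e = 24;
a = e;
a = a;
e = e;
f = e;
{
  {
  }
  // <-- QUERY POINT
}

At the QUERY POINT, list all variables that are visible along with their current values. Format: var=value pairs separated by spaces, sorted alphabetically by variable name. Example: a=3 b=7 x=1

Answer: a=24 e=24 f=24

Derivation:
Step 1: declare e=24 at depth 0
Step 2: declare a=(read e)=24 at depth 0
Step 3: declare a=(read a)=24 at depth 0
Step 4: declare e=(read e)=24 at depth 0
Step 5: declare f=(read e)=24 at depth 0
Step 6: enter scope (depth=1)
Step 7: enter scope (depth=2)
Step 8: exit scope (depth=1)
Visible at query point: a=24 e=24 f=24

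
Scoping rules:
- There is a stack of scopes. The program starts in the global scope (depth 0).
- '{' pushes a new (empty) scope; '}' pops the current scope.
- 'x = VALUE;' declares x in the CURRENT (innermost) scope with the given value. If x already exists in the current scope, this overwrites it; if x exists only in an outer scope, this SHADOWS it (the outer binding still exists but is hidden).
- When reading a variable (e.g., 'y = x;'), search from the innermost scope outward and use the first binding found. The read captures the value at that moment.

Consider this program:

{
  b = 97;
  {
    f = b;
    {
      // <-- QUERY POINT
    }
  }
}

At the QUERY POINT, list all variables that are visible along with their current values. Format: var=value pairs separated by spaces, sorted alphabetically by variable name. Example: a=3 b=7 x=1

Answer: b=97 f=97

Derivation:
Step 1: enter scope (depth=1)
Step 2: declare b=97 at depth 1
Step 3: enter scope (depth=2)
Step 4: declare f=(read b)=97 at depth 2
Step 5: enter scope (depth=3)
Visible at query point: b=97 f=97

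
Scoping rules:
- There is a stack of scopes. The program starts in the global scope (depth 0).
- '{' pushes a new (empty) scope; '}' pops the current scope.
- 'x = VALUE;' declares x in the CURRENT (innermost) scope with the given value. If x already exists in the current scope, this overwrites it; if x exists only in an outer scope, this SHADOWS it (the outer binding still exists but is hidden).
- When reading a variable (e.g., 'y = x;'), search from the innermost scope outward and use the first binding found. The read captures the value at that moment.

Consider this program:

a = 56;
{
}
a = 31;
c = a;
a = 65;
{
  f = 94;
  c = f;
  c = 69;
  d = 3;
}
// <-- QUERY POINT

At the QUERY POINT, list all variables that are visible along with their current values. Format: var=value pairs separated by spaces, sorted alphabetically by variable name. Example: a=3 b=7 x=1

Step 1: declare a=56 at depth 0
Step 2: enter scope (depth=1)
Step 3: exit scope (depth=0)
Step 4: declare a=31 at depth 0
Step 5: declare c=(read a)=31 at depth 0
Step 6: declare a=65 at depth 0
Step 7: enter scope (depth=1)
Step 8: declare f=94 at depth 1
Step 9: declare c=(read f)=94 at depth 1
Step 10: declare c=69 at depth 1
Step 11: declare d=3 at depth 1
Step 12: exit scope (depth=0)
Visible at query point: a=65 c=31

Answer: a=65 c=31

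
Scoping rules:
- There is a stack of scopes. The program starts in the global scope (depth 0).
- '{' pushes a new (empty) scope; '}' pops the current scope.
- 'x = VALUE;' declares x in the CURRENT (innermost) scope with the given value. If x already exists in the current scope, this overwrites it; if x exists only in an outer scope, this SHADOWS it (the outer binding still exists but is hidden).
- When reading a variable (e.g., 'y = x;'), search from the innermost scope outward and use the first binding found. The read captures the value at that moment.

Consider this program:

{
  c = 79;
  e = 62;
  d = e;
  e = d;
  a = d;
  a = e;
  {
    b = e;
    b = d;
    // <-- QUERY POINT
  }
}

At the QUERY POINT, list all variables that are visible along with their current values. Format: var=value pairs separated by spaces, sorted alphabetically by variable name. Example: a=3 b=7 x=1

Step 1: enter scope (depth=1)
Step 2: declare c=79 at depth 1
Step 3: declare e=62 at depth 1
Step 4: declare d=(read e)=62 at depth 1
Step 5: declare e=(read d)=62 at depth 1
Step 6: declare a=(read d)=62 at depth 1
Step 7: declare a=(read e)=62 at depth 1
Step 8: enter scope (depth=2)
Step 9: declare b=(read e)=62 at depth 2
Step 10: declare b=(read d)=62 at depth 2
Visible at query point: a=62 b=62 c=79 d=62 e=62

Answer: a=62 b=62 c=79 d=62 e=62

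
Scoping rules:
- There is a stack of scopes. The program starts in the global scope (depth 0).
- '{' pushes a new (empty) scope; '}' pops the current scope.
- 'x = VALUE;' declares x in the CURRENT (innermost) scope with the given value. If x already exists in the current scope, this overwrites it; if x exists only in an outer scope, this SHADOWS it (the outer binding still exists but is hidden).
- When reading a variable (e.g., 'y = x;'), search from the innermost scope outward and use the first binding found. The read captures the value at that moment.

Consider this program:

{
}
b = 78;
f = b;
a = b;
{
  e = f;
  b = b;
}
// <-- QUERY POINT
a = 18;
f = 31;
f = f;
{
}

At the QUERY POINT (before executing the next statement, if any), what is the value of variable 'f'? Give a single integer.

Step 1: enter scope (depth=1)
Step 2: exit scope (depth=0)
Step 3: declare b=78 at depth 0
Step 4: declare f=(read b)=78 at depth 0
Step 5: declare a=(read b)=78 at depth 0
Step 6: enter scope (depth=1)
Step 7: declare e=(read f)=78 at depth 1
Step 8: declare b=(read b)=78 at depth 1
Step 9: exit scope (depth=0)
Visible at query point: a=78 b=78 f=78

Answer: 78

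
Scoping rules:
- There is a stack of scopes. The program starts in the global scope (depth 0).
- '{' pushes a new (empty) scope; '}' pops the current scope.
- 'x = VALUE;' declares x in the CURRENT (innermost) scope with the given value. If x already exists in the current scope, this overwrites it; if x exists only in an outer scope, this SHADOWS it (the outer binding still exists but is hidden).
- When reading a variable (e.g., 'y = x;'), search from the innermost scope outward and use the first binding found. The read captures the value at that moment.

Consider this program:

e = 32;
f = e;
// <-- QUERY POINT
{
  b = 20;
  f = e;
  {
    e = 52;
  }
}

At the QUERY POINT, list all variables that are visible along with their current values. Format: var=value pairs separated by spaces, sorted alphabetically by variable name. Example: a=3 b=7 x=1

Step 1: declare e=32 at depth 0
Step 2: declare f=(read e)=32 at depth 0
Visible at query point: e=32 f=32

Answer: e=32 f=32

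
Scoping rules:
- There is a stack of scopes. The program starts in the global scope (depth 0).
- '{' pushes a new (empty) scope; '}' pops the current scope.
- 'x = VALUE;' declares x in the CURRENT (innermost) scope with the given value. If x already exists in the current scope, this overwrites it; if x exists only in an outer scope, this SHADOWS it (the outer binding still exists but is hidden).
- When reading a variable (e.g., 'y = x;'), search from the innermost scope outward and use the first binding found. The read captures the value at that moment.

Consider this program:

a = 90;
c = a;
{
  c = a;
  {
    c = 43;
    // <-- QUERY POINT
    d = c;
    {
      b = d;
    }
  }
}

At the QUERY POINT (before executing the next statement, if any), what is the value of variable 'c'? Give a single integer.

Step 1: declare a=90 at depth 0
Step 2: declare c=(read a)=90 at depth 0
Step 3: enter scope (depth=1)
Step 4: declare c=(read a)=90 at depth 1
Step 5: enter scope (depth=2)
Step 6: declare c=43 at depth 2
Visible at query point: a=90 c=43

Answer: 43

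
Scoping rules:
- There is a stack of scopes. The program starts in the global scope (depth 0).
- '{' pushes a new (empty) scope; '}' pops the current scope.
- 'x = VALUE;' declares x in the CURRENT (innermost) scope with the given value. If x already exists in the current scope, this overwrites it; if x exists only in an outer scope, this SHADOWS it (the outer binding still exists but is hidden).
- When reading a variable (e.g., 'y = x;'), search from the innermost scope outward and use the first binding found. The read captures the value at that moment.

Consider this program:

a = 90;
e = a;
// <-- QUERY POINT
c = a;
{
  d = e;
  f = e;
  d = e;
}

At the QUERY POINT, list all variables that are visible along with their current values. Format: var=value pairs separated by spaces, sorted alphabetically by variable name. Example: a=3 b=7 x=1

Step 1: declare a=90 at depth 0
Step 2: declare e=(read a)=90 at depth 0
Visible at query point: a=90 e=90

Answer: a=90 e=90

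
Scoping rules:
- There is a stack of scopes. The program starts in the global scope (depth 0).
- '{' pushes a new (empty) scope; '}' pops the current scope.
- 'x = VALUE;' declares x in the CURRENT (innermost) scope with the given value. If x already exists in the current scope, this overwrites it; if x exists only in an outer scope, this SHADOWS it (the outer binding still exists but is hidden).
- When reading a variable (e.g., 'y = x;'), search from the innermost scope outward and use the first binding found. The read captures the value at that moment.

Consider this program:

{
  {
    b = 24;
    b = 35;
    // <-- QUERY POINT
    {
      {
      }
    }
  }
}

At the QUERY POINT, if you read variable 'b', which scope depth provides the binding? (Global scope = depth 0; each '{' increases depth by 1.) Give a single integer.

Answer: 2

Derivation:
Step 1: enter scope (depth=1)
Step 2: enter scope (depth=2)
Step 3: declare b=24 at depth 2
Step 4: declare b=35 at depth 2
Visible at query point: b=35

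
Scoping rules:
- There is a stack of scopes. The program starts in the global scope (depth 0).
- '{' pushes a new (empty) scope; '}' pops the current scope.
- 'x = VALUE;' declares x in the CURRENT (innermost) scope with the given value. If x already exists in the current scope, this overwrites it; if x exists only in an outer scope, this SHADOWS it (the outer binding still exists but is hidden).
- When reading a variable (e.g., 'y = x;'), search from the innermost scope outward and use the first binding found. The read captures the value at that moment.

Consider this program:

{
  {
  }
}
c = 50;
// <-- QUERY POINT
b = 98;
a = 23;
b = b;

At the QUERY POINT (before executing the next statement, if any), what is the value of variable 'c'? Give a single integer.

Answer: 50

Derivation:
Step 1: enter scope (depth=1)
Step 2: enter scope (depth=2)
Step 3: exit scope (depth=1)
Step 4: exit scope (depth=0)
Step 5: declare c=50 at depth 0
Visible at query point: c=50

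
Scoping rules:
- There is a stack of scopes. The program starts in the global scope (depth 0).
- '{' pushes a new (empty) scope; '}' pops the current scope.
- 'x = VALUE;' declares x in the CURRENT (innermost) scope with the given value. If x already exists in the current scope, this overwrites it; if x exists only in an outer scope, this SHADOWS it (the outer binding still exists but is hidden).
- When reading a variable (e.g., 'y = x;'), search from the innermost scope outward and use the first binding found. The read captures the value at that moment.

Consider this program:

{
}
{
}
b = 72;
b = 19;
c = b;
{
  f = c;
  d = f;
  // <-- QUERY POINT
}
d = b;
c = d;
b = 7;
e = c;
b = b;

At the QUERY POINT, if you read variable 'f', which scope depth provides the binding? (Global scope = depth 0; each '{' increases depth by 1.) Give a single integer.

Answer: 1

Derivation:
Step 1: enter scope (depth=1)
Step 2: exit scope (depth=0)
Step 3: enter scope (depth=1)
Step 4: exit scope (depth=0)
Step 5: declare b=72 at depth 0
Step 6: declare b=19 at depth 0
Step 7: declare c=(read b)=19 at depth 0
Step 8: enter scope (depth=1)
Step 9: declare f=(read c)=19 at depth 1
Step 10: declare d=(read f)=19 at depth 1
Visible at query point: b=19 c=19 d=19 f=19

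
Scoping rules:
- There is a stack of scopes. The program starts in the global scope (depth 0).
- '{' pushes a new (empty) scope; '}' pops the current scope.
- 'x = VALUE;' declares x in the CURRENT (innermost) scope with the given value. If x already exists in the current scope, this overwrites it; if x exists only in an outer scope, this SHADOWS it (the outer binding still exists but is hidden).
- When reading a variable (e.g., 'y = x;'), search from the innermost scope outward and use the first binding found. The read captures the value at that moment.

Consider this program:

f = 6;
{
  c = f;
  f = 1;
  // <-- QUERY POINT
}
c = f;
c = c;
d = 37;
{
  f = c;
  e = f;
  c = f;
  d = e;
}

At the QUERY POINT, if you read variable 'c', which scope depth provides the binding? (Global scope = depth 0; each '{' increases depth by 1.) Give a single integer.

Step 1: declare f=6 at depth 0
Step 2: enter scope (depth=1)
Step 3: declare c=(read f)=6 at depth 1
Step 4: declare f=1 at depth 1
Visible at query point: c=6 f=1

Answer: 1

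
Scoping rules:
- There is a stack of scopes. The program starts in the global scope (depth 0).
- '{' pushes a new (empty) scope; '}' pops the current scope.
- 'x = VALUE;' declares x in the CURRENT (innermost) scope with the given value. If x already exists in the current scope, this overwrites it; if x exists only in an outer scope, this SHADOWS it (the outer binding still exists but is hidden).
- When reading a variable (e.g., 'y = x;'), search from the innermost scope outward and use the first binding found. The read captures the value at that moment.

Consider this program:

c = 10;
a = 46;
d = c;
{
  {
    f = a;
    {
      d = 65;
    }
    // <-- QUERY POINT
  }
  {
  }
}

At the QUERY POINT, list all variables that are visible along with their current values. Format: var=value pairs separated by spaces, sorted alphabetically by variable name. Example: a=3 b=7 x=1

Step 1: declare c=10 at depth 0
Step 2: declare a=46 at depth 0
Step 3: declare d=(read c)=10 at depth 0
Step 4: enter scope (depth=1)
Step 5: enter scope (depth=2)
Step 6: declare f=(read a)=46 at depth 2
Step 7: enter scope (depth=3)
Step 8: declare d=65 at depth 3
Step 9: exit scope (depth=2)
Visible at query point: a=46 c=10 d=10 f=46

Answer: a=46 c=10 d=10 f=46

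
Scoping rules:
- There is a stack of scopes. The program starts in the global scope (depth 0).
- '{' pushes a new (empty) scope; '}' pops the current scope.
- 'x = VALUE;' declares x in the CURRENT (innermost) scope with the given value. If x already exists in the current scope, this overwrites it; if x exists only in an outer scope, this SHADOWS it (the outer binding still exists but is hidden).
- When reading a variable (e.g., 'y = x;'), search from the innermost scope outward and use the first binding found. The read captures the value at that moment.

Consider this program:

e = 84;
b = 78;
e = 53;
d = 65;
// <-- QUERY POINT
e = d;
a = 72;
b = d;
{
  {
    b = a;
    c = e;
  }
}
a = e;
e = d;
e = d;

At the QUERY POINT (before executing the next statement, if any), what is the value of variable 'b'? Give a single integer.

Step 1: declare e=84 at depth 0
Step 2: declare b=78 at depth 0
Step 3: declare e=53 at depth 0
Step 4: declare d=65 at depth 0
Visible at query point: b=78 d=65 e=53

Answer: 78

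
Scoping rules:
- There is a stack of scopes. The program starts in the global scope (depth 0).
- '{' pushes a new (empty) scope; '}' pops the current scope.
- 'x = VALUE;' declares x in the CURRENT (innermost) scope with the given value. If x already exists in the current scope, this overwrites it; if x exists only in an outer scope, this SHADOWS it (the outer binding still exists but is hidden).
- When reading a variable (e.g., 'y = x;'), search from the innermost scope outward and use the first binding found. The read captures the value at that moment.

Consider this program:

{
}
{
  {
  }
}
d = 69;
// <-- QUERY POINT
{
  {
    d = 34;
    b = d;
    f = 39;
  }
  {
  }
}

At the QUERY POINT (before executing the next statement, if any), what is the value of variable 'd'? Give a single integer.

Step 1: enter scope (depth=1)
Step 2: exit scope (depth=0)
Step 3: enter scope (depth=1)
Step 4: enter scope (depth=2)
Step 5: exit scope (depth=1)
Step 6: exit scope (depth=0)
Step 7: declare d=69 at depth 0
Visible at query point: d=69

Answer: 69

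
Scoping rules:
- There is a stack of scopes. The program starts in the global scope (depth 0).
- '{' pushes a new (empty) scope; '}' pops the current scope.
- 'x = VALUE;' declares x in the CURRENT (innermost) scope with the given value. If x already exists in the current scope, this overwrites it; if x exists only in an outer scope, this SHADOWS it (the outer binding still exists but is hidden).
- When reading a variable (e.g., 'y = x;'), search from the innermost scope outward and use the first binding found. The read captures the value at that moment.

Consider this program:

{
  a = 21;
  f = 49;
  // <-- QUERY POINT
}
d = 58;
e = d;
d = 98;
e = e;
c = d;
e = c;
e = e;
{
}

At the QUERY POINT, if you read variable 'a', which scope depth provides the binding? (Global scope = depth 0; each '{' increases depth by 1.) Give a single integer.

Step 1: enter scope (depth=1)
Step 2: declare a=21 at depth 1
Step 3: declare f=49 at depth 1
Visible at query point: a=21 f=49

Answer: 1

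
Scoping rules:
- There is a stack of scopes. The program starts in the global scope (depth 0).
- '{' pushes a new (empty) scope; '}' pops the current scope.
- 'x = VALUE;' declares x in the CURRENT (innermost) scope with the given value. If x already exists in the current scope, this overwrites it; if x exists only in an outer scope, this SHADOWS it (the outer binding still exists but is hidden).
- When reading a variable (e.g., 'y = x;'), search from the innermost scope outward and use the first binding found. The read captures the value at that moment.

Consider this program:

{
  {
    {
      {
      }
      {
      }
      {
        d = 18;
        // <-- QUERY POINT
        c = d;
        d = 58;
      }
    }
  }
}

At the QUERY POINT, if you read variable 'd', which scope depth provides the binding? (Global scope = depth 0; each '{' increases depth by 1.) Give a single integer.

Step 1: enter scope (depth=1)
Step 2: enter scope (depth=2)
Step 3: enter scope (depth=3)
Step 4: enter scope (depth=4)
Step 5: exit scope (depth=3)
Step 6: enter scope (depth=4)
Step 7: exit scope (depth=3)
Step 8: enter scope (depth=4)
Step 9: declare d=18 at depth 4
Visible at query point: d=18

Answer: 4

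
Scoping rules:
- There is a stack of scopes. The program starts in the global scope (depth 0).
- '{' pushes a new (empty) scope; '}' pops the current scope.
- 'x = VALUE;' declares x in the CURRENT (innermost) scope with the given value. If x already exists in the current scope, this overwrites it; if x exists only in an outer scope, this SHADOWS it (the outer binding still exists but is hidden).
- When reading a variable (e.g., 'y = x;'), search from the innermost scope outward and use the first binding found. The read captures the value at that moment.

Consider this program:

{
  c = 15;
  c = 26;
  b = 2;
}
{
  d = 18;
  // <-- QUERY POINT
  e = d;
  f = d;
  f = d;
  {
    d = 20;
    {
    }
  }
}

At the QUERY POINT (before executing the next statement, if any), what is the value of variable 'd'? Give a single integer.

Step 1: enter scope (depth=1)
Step 2: declare c=15 at depth 1
Step 3: declare c=26 at depth 1
Step 4: declare b=2 at depth 1
Step 5: exit scope (depth=0)
Step 6: enter scope (depth=1)
Step 7: declare d=18 at depth 1
Visible at query point: d=18

Answer: 18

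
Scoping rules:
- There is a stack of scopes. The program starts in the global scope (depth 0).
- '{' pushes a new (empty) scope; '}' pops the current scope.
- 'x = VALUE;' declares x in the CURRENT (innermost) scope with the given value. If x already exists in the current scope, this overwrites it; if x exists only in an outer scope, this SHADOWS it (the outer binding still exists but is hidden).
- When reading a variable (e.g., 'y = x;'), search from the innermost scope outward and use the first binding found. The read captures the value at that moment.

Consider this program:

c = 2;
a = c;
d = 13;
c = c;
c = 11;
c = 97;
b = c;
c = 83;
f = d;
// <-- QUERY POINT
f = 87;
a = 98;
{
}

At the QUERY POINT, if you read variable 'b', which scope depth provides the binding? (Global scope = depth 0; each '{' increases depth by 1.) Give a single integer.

Answer: 0

Derivation:
Step 1: declare c=2 at depth 0
Step 2: declare a=(read c)=2 at depth 0
Step 3: declare d=13 at depth 0
Step 4: declare c=(read c)=2 at depth 0
Step 5: declare c=11 at depth 0
Step 6: declare c=97 at depth 0
Step 7: declare b=(read c)=97 at depth 0
Step 8: declare c=83 at depth 0
Step 9: declare f=(read d)=13 at depth 0
Visible at query point: a=2 b=97 c=83 d=13 f=13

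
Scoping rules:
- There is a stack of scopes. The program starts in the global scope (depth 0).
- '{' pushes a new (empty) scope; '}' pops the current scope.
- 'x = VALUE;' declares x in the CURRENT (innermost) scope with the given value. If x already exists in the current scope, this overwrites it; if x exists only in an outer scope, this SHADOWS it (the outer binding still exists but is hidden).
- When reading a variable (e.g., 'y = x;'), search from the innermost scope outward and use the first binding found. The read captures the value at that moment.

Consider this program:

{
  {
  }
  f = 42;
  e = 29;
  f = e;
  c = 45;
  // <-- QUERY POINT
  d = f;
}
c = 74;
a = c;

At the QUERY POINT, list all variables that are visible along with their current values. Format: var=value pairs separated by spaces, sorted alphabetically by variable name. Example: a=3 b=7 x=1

Step 1: enter scope (depth=1)
Step 2: enter scope (depth=2)
Step 3: exit scope (depth=1)
Step 4: declare f=42 at depth 1
Step 5: declare e=29 at depth 1
Step 6: declare f=(read e)=29 at depth 1
Step 7: declare c=45 at depth 1
Visible at query point: c=45 e=29 f=29

Answer: c=45 e=29 f=29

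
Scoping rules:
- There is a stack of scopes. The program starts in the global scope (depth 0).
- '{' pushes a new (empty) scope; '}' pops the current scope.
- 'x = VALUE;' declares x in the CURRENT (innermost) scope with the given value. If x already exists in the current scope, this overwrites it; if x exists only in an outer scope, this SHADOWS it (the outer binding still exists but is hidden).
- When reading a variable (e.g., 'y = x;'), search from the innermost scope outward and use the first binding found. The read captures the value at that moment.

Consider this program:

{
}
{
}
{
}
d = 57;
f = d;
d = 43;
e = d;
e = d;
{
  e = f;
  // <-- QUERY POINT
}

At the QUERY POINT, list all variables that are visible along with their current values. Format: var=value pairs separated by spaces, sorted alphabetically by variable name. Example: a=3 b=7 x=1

Step 1: enter scope (depth=1)
Step 2: exit scope (depth=0)
Step 3: enter scope (depth=1)
Step 4: exit scope (depth=0)
Step 5: enter scope (depth=1)
Step 6: exit scope (depth=0)
Step 7: declare d=57 at depth 0
Step 8: declare f=(read d)=57 at depth 0
Step 9: declare d=43 at depth 0
Step 10: declare e=(read d)=43 at depth 0
Step 11: declare e=(read d)=43 at depth 0
Step 12: enter scope (depth=1)
Step 13: declare e=(read f)=57 at depth 1
Visible at query point: d=43 e=57 f=57

Answer: d=43 e=57 f=57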